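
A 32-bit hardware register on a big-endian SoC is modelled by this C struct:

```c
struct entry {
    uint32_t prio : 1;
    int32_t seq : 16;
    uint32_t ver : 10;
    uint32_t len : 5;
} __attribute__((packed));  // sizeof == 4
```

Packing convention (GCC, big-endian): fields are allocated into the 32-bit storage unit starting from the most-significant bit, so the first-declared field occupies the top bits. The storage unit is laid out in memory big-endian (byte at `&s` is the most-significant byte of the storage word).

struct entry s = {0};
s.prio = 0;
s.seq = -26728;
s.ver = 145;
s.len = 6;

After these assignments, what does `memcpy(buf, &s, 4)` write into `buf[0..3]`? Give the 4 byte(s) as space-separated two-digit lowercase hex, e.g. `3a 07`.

4b cc 12 26

[31+:1] prio=0 & 0x1 = 0x0; word=0x00000000
[15+:16] seq=-26728 & 0xffff = 0x9798; word=0x4bcc0000
[5+:10] ver=145 & 0x3ff = 0x91; word=0x4bcc1220
[0+:5] len=6 & 0x1f = 0x6; word=0x4bcc1226
word = 0x4bcc1226 → big-endian bytes:
  [0]=0x4b  [1]=0xcc  [2]=0x12  [3]=0x26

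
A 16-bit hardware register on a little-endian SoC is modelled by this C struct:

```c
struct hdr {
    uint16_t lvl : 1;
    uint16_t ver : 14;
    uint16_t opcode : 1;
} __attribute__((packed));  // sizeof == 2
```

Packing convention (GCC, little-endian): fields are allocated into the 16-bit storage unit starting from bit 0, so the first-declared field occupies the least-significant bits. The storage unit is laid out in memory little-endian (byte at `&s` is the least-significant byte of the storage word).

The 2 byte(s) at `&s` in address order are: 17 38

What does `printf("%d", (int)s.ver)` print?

7179

[0]=0x17 [1]=0x38 (little-endian) → word 0x3817
lvl:1 @ bit 0 → (0x3817>>0)&0x1 = 0x1
ver:14 @ bit 1 → (0x3817>>1)&0x3fff = 0x1c0b  ←
opcode:1 @ bit 15 → (0x3817>>15)&0x1 = 0x0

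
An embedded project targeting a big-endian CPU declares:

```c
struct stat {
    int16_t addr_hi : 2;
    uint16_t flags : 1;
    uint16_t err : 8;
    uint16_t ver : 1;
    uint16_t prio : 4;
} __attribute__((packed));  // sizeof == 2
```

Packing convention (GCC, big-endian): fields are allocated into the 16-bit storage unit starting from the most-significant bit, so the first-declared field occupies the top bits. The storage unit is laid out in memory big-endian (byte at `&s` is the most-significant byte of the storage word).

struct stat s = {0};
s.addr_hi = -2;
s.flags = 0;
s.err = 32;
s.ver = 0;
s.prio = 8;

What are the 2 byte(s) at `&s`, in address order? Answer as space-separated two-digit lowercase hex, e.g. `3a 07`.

[14+:2] addr_hi=-2 & 0x3 = 0x2; word=0x8000
[13+:1] flags=0 & 0x1 = 0x0; word=0x8000
[5+:8] err=32 & 0xff = 0x20; word=0x8400
[4+:1] ver=0 & 0x1 = 0x0; word=0x8400
[0+:4] prio=8 & 0xf = 0x8; word=0x8408
word = 0x8408 → big-endian bytes:
  [0]=0x84  [1]=0x08

84 08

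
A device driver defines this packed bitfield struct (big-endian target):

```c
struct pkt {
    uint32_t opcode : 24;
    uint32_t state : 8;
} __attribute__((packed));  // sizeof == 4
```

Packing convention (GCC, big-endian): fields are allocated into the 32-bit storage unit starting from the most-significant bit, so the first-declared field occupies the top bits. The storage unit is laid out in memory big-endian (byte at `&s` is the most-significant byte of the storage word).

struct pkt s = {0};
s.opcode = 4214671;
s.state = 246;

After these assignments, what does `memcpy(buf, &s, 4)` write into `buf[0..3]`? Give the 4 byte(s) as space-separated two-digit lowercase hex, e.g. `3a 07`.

opcode (24b) val=4214671 bits=0x404f8f at bit 8: 0x404f8f00
state (8b) val=246 bits=0xf6 at bit 0: 0x404f8ff6
word = 0x404f8ff6 → big-endian bytes:
  [0]=0x40  [1]=0x4f  [2]=0x8f  [3]=0xf6

40 4f 8f f6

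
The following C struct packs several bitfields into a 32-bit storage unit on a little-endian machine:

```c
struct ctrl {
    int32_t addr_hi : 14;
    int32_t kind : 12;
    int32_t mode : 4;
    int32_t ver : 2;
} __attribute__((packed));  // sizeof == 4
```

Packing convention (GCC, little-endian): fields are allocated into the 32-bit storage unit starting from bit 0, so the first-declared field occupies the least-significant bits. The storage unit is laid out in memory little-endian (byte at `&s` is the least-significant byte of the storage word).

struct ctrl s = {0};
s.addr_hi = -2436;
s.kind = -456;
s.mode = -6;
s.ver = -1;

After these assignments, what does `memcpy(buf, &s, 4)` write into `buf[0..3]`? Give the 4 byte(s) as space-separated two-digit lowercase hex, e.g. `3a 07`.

addr_hi:14 = -2436 → 0x367c << 0 → word 0x0000367c
kind:12 = -456 → 0xe38 << 14 → word 0x038e367c
mode:4 = -6 → 0xa << 26 → word 0x2b8e367c
ver:2 = -1 → 0x3 << 30 → word 0xeb8e367c
word = 0xeb8e367c → little-endian bytes:
  [0]=0x7c  [1]=0x36  [2]=0x8e  [3]=0xeb

7c 36 8e eb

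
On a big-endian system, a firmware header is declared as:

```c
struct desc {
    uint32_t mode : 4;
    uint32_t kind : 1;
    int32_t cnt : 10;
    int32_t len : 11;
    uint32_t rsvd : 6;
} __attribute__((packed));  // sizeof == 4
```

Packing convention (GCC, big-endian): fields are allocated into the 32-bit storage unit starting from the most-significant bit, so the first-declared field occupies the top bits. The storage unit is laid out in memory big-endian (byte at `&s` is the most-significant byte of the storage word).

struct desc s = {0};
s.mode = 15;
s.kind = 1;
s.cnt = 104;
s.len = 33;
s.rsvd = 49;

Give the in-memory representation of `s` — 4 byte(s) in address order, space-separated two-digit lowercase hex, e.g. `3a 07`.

f8 d0 08 71

mode (4b) val=15 bits=0xf at bit 28: 0xf0000000
kind (1b) val=1 bits=0x1 at bit 27: 0xf8000000
cnt (10b) val=104 bits=0x68 at bit 17: 0xf8d00000
len (11b) val=33 bits=0x21 at bit 6: 0xf8d00840
rsvd (6b) val=49 bits=0x31 at bit 0: 0xf8d00871
word = 0xf8d00871 → big-endian bytes:
  [0]=0xf8  [1]=0xd0  [2]=0x08  [3]=0x71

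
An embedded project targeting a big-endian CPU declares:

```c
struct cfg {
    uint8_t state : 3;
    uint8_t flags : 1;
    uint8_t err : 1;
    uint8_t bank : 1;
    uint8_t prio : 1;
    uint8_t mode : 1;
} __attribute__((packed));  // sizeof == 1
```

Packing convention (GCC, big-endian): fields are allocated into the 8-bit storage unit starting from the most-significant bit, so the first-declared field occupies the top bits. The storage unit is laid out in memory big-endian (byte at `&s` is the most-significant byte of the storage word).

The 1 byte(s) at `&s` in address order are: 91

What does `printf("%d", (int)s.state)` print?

4

[0]=0x91 (big-endian) → word 0x91
state [5+:3] = (word>>5) & 0x7 = 4  ←
flags [4+:1] = (word>>4) & 0x1 = 1
err [3+:1] = (word>>3) & 0x1 = 0
bank [2+:1] = (word>>2) & 0x1 = 0
prio [1+:1] = (word>>1) & 0x1 = 0
mode [0+:1] = (word>>0) & 0x1 = 1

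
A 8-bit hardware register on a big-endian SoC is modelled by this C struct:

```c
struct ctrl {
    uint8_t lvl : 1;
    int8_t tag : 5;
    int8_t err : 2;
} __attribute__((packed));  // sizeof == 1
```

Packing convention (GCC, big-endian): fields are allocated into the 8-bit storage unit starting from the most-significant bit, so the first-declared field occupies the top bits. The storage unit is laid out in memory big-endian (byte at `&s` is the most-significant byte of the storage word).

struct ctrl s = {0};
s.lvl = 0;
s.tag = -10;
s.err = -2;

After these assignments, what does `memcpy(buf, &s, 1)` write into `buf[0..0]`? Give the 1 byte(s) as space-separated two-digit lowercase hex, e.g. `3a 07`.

5a

lvl (1b) val=0 bits=0x0 at bit 7: 0x00
tag (5b) val=-10 bits=0x16 at bit 2: 0x58
err (2b) val=-2 bits=0x2 at bit 0: 0x5a
word = 0x5a → big-endian bytes:
  [0]=0x5a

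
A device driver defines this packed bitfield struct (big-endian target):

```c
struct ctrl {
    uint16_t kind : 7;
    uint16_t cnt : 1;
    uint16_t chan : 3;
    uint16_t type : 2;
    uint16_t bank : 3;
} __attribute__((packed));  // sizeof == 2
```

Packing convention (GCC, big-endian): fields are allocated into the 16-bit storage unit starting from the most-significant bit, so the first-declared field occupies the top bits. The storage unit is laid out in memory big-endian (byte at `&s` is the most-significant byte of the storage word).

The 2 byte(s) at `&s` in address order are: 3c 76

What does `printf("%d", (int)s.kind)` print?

[0]=0x3c [1]=0x76 (big-endian) → word 0x3c76
kind:7 @ bit 9 → (0x3c76>>9)&0x7f = 0x1e  ←
cnt:1 @ bit 8 → (0x3c76>>8)&0x1 = 0x0
chan:3 @ bit 5 → (0x3c76>>5)&0x7 = 0x3
type:2 @ bit 3 → (0x3c76>>3)&0x3 = 0x2
bank:3 @ bit 0 → (0x3c76>>0)&0x7 = 0x6

30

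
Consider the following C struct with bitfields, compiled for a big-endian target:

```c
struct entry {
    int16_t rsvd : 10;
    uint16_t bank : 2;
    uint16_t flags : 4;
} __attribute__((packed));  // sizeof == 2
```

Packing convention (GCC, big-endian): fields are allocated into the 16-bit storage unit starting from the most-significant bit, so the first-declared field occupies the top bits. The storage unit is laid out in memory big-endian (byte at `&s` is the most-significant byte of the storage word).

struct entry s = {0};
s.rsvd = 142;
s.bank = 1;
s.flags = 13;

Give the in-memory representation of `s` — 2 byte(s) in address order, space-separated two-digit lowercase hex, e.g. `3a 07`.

[6+:10] rsvd=142 & 0x3ff = 0x8e; word=0x2380
[4+:2] bank=1 & 0x3 = 0x1; word=0x2390
[0+:4] flags=13 & 0xf = 0xd; word=0x239d
word = 0x239d → big-endian bytes:
  [0]=0x23  [1]=0x9d

23 9d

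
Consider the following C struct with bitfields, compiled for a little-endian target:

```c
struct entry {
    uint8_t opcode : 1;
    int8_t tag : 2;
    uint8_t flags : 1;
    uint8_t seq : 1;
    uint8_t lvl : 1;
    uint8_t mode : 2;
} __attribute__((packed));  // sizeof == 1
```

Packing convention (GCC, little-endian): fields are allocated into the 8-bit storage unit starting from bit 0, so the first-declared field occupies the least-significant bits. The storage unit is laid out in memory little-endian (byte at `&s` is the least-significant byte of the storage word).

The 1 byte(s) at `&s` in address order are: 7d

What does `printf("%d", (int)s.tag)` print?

[0]=0x7d (little-endian) → word 0x7d
opcode:1 @ bit 0 → (0x7d>>0)&0x1 = 0x1
tag:2 @ bit 1 → (0x7d>>1)&0x3 = 0x2  ←
flags:1 @ bit 3 → (0x7d>>3)&0x1 = 0x1
seq:1 @ bit 4 → (0x7d>>4)&0x1 = 0x1
lvl:1 @ bit 5 → (0x7d>>5)&0x1 = 0x1
mode:2 @ bit 6 → (0x7d>>6)&0x3 = 0x1
tag signed 2b, MSB=1: 2 - 4 = -2

-2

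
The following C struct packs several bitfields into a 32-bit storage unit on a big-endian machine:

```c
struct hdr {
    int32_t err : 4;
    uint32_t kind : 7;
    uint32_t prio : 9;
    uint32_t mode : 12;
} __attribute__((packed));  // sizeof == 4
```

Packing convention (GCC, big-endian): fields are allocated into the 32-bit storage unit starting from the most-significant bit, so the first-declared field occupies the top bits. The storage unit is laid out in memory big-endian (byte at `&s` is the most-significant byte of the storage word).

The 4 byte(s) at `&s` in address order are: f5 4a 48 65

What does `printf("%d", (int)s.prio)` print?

164

[0]=0xf5 [1]=0x4a [2]=0x48 [3]=0x65 (big-endian) → word 0xf54a4865
err:4 @ bit 28 → (0xf54a4865>>28)&0xf = 0xf
kind:7 @ bit 21 → (0xf54a4865>>21)&0x7f = 0x2a
prio:9 @ bit 12 → (0xf54a4865>>12)&0x1ff = 0xa4  ←
mode:12 @ bit 0 → (0xf54a4865>>0)&0xfff = 0x865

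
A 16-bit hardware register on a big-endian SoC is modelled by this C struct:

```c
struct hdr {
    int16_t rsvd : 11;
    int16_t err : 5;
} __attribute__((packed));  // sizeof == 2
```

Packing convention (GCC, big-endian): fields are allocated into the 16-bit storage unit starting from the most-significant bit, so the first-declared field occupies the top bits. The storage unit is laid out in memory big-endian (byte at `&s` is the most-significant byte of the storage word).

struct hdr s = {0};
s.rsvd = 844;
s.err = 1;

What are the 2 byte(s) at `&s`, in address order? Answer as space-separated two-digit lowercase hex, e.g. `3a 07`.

69 81

rsvd (11b) val=844 bits=0x34c at bit 5: 0x6980
err (5b) val=1 bits=0x1 at bit 0: 0x6981
word = 0x6981 → big-endian bytes:
  [0]=0x69  [1]=0x81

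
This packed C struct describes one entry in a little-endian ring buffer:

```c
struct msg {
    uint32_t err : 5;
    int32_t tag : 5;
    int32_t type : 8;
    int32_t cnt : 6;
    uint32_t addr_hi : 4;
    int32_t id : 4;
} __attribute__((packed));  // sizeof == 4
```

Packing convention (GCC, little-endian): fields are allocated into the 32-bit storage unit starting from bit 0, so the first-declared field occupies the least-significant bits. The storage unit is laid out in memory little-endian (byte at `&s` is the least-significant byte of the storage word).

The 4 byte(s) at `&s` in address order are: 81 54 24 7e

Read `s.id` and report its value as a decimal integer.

[0]=0x81 [1]=0x54 [2]=0x24 [3]=0x7e (little-endian) → word 0x7e245481
err [0+:5] = (word>>0) & 0x1f = 1
tag [5+:5] = (word>>5) & 0x1f = 4
type [10+:8] = (word>>10) & 0xff = 21
cnt [18+:6] = (word>>18) & 0x3f = 9
addr_hi [24+:4] = (word>>24) & 0xf = 14
id [28+:4] = (word>>28) & 0xf = 7  ←
id signed 4b, MSB=0: value = 7

7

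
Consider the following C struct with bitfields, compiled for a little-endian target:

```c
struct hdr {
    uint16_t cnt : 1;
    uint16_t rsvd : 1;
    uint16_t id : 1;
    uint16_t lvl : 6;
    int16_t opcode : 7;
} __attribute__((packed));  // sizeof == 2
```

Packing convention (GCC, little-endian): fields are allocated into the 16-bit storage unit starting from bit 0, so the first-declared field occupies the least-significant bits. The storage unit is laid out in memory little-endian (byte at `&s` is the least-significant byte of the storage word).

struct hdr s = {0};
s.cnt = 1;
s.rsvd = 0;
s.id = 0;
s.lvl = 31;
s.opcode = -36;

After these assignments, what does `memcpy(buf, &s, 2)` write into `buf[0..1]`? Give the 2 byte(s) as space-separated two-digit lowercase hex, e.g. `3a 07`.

f9 b8

[0+:1] cnt=1 & 0x1 = 0x1; word=0x0001
[1+:1] rsvd=0 & 0x1 = 0x0; word=0x0001
[2+:1] id=0 & 0x1 = 0x0; word=0x0001
[3+:6] lvl=31 & 0x3f = 0x1f; word=0x00f9
[9+:7] opcode=-36 & 0x7f = 0x5c; word=0xb8f9
word = 0xb8f9 → little-endian bytes:
  [0]=0xf9  [1]=0xb8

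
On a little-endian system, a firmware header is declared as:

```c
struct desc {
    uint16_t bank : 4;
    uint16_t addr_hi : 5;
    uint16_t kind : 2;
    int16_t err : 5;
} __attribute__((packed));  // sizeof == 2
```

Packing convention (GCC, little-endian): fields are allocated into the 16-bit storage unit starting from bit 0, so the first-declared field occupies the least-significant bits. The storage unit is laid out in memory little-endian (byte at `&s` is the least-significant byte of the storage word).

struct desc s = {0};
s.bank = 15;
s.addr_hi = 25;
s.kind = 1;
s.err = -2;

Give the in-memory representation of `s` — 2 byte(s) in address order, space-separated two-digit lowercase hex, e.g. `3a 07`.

9f f3

bank (4b) val=15 bits=0xf at bit 0: 0x000f
addr_hi (5b) val=25 bits=0x19 at bit 4: 0x019f
kind (2b) val=1 bits=0x1 at bit 9: 0x039f
err (5b) val=-2 bits=0x1e at bit 11: 0xf39f
word = 0xf39f → little-endian bytes:
  [0]=0x9f  [1]=0xf3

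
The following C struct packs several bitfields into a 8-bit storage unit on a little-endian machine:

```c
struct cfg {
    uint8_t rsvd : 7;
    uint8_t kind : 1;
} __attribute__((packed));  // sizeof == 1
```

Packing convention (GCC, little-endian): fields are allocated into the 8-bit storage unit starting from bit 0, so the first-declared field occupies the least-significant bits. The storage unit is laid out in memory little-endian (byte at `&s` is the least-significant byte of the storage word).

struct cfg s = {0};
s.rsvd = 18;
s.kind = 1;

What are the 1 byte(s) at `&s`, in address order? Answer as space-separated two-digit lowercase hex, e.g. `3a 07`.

rsvd (7b) val=18 bits=0x12 at bit 0: 0x12
kind (1b) val=1 bits=0x1 at bit 7: 0x92
word = 0x92 → little-endian bytes:
  [0]=0x92

92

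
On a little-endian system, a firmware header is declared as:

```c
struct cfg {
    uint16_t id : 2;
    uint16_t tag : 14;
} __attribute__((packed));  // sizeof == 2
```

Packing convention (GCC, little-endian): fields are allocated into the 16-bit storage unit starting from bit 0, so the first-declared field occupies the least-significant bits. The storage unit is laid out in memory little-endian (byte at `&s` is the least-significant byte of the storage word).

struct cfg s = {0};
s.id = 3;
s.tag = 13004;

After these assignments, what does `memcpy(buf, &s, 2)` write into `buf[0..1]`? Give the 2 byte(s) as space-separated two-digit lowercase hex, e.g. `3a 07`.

[0+:2] id=3 & 0x3 = 0x3; word=0x0003
[2+:14] tag=13004 & 0x3fff = 0x32cc; word=0xcb33
word = 0xcb33 → little-endian bytes:
  [0]=0x33  [1]=0xcb

33 cb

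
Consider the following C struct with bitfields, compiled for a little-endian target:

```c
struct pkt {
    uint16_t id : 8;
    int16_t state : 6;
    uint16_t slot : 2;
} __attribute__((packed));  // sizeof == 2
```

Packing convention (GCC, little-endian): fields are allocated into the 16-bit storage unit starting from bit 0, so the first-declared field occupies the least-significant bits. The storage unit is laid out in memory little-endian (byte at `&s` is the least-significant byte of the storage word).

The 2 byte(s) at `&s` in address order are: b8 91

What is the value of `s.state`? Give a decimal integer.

[0]=0xb8 [1]=0x91 (little-endian) → word 0x91b8
id:8 @ bit 0 → (0x91b8>>0)&0xff = 0xb8
state:6 @ bit 8 → (0x91b8>>8)&0x3f = 0x11  ←
slot:2 @ bit 14 → (0x91b8>>14)&0x3 = 0x2
state signed 6b, MSB=0: value = 17

17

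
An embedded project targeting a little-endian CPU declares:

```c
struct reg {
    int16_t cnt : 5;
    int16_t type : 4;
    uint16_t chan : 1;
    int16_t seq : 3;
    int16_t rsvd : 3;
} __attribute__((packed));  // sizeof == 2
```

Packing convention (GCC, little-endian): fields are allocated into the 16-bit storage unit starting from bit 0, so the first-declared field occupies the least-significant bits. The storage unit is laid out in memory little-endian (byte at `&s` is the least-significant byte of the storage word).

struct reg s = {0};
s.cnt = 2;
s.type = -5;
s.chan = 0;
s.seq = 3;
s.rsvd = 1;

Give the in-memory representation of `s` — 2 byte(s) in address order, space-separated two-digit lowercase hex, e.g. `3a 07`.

62 2d

cnt (5b) val=2 bits=0x2 at bit 0: 0x0002
type (4b) val=-5 bits=0xb at bit 5: 0x0162
chan (1b) val=0 bits=0x0 at bit 9: 0x0162
seq (3b) val=3 bits=0x3 at bit 10: 0x0d62
rsvd (3b) val=1 bits=0x1 at bit 13: 0x2d62
word = 0x2d62 → little-endian bytes:
  [0]=0x62  [1]=0x2d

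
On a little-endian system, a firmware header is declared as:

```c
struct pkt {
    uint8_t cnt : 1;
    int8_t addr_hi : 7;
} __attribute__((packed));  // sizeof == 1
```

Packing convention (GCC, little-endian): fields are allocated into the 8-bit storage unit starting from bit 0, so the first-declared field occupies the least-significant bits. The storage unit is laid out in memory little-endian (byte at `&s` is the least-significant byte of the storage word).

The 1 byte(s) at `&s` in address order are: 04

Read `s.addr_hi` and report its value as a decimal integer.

[0]=0x04 (little-endian) → word 0x04
cnt:1 @ bit 0 → (0x04>>0)&0x1 = 0x0
addr_hi:7 @ bit 1 → (0x04>>1)&0x7f = 0x2  ←
addr_hi signed 7b, MSB=0: value = 2

2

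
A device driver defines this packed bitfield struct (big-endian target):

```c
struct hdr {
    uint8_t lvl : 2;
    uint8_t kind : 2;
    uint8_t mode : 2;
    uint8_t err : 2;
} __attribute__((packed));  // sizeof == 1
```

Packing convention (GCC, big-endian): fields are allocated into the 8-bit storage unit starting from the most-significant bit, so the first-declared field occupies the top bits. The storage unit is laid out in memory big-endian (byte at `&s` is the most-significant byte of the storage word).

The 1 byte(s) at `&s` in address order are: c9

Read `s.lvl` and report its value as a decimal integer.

[0]=0xc9 (big-endian) → word 0xc9
lvl [6+:2] = (word>>6) & 0x3 = 3  ←
kind [4+:2] = (word>>4) & 0x3 = 0
mode [2+:2] = (word>>2) & 0x3 = 2
err [0+:2] = (word>>0) & 0x3 = 1

3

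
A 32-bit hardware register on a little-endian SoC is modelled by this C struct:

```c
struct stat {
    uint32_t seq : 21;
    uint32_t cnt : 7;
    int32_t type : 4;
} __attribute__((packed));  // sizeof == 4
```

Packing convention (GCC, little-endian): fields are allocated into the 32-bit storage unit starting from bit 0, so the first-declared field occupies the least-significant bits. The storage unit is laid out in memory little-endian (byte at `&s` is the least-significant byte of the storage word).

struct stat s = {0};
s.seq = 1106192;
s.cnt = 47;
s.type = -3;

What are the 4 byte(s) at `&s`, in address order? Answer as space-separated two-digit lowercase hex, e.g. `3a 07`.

10 e1 f0 d5

[0+:21] seq=1106192 & 0x1fffff = 0x10e110; word=0x0010e110
[21+:7] cnt=47 & 0x7f = 0x2f; word=0x05f0e110
[28+:4] type=-3 & 0xf = 0xd; word=0xd5f0e110
word = 0xd5f0e110 → little-endian bytes:
  [0]=0x10  [1]=0xe1  [2]=0xf0  [3]=0xd5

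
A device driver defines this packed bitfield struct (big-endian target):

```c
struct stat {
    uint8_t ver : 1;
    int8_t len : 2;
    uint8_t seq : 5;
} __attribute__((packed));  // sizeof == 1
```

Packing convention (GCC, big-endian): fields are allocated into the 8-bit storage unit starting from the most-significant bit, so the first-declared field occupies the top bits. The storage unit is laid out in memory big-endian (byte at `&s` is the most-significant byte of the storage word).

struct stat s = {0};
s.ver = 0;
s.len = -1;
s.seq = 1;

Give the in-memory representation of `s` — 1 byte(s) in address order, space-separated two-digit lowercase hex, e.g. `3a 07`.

[7+:1] ver=0 & 0x1 = 0x0; word=0x00
[5+:2] len=-1 & 0x3 = 0x3; word=0x60
[0+:5] seq=1 & 0x1f = 0x1; word=0x61
word = 0x61 → big-endian bytes:
  [0]=0x61

61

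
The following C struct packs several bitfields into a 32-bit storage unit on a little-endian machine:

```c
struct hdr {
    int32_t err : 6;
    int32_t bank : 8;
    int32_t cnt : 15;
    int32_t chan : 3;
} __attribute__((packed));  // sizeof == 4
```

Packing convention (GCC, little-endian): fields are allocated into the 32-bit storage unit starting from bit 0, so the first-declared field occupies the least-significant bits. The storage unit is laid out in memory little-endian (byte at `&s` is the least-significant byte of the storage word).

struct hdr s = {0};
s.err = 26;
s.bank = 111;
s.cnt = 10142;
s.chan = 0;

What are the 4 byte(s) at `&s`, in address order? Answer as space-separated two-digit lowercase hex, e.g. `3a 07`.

da 9b e7 09

[0+:6] err=26 & 0x3f = 0x1a; word=0x0000001a
[6+:8] bank=111 & 0xff = 0x6f; word=0x00001bda
[14+:15] cnt=10142 & 0x7fff = 0x279e; word=0x09e79bda
[29+:3] chan=0 & 0x7 = 0x0; word=0x09e79bda
word = 0x09e79bda → little-endian bytes:
  [0]=0xda  [1]=0x9b  [2]=0xe7  [3]=0x09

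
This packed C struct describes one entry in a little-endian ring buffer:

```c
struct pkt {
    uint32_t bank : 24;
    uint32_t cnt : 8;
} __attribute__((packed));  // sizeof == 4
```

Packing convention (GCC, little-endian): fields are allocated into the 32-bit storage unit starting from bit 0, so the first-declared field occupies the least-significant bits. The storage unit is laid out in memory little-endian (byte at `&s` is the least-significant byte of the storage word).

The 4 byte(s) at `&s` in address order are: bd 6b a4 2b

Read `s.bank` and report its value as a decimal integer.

10775485

[0]=0xbd [1]=0x6b [2]=0xa4 [3]=0x2b (little-endian) → word 0x2ba46bbd
bank:24 @ bit 0 → (0x2ba46bbd>>0)&0xffffff = 0xa46bbd  ←
cnt:8 @ bit 24 → (0x2ba46bbd>>24)&0xff = 0x2b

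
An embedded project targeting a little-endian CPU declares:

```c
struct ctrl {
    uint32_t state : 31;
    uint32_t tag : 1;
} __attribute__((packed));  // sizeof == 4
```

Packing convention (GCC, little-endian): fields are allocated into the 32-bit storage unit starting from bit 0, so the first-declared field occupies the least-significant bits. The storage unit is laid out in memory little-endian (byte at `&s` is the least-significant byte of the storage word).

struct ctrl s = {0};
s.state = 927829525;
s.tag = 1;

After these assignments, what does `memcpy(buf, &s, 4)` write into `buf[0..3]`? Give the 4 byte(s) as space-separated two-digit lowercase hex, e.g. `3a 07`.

15 8e 4d b7

[0+:31] state=927829525 & 0x7fffffff = 0x374d8e15; word=0x374d8e15
[31+:1] tag=1 & 0x1 = 0x1; word=0xb74d8e15
word = 0xb74d8e15 → little-endian bytes:
  [0]=0x15  [1]=0x8e  [2]=0x4d  [3]=0xb7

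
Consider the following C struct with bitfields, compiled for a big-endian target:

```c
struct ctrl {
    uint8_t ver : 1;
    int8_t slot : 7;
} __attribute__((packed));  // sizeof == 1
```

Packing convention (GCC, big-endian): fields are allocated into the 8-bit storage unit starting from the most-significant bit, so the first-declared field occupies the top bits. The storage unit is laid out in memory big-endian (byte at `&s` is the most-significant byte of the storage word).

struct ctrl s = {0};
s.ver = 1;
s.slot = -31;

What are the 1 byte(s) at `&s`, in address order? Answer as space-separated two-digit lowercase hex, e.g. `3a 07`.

e1

[7+:1] ver=1 & 0x1 = 0x1; word=0x80
[0+:7] slot=-31 & 0x7f = 0x61; word=0xe1
word = 0xe1 → big-endian bytes:
  [0]=0xe1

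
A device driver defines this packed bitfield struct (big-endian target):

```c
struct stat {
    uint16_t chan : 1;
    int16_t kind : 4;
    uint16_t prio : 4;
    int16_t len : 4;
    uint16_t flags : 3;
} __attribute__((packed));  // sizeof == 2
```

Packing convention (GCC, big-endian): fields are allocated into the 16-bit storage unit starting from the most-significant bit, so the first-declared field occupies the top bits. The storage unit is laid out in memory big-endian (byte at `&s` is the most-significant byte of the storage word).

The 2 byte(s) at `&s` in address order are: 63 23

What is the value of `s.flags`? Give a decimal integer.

[0]=0x63 [1]=0x23 (big-endian) → word 0x6323
chan [15+:1] = (word>>15) & 0x1 = 0
kind [11+:4] = (word>>11) & 0xf = 12
prio [7+:4] = (word>>7) & 0xf = 6
len [3+:4] = (word>>3) & 0xf = 4
flags [0+:3] = (word>>0) & 0x7 = 3  ←

3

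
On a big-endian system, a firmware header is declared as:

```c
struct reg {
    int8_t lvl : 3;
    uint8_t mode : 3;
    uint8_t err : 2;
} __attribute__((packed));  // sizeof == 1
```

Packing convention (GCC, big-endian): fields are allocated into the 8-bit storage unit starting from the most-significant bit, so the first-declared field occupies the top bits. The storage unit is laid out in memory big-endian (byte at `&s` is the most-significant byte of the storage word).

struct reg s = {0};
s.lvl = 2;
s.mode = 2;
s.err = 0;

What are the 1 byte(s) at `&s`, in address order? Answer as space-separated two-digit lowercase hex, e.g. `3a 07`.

48

lvl (3b) val=2 bits=0x2 at bit 5: 0x40
mode (3b) val=2 bits=0x2 at bit 2: 0x48
err (2b) val=0 bits=0x0 at bit 0: 0x48
word = 0x48 → big-endian bytes:
  [0]=0x48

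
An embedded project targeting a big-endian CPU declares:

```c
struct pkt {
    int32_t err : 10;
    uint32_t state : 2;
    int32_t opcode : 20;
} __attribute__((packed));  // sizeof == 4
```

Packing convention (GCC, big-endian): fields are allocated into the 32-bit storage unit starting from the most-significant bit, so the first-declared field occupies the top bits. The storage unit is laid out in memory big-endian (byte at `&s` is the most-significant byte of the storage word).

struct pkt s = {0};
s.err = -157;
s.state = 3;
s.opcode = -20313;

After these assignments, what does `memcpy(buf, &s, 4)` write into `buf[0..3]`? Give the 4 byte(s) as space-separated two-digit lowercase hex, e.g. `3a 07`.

err (10b) val=-157 bits=0x363 at bit 22: 0xd8c00000
state (2b) val=3 bits=0x3 at bit 20: 0xd8f00000
opcode (20b) val=-20313 bits=0xfb0a7 at bit 0: 0xd8ffb0a7
word = 0xd8ffb0a7 → big-endian bytes:
  [0]=0xd8  [1]=0xff  [2]=0xb0  [3]=0xa7

d8 ff b0 a7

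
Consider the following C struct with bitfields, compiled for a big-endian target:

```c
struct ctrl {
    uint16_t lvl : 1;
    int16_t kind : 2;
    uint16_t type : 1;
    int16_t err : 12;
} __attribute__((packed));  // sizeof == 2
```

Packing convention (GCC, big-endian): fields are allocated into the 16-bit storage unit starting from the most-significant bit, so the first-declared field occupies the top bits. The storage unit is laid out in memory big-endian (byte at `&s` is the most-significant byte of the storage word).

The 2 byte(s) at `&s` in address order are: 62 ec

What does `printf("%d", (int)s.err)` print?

748

[0]=0x62 [1]=0xec (big-endian) → word 0x62ec
lvl:1 @ bit 15 → (0x62ec>>15)&0x1 = 0x0
kind:2 @ bit 13 → (0x62ec>>13)&0x3 = 0x3
type:1 @ bit 12 → (0x62ec>>12)&0x1 = 0x0
err:12 @ bit 0 → (0x62ec>>0)&0xfff = 0x2ec  ←
err signed 12b, MSB=0: value = 748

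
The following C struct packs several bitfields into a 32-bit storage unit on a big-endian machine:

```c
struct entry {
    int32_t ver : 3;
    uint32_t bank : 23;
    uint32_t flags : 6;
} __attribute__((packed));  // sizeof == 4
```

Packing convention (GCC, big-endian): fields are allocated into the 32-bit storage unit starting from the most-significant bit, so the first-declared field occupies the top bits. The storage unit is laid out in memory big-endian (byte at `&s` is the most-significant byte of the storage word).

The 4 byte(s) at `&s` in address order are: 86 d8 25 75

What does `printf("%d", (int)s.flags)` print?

53

[0]=0x86 [1]=0xd8 [2]=0x25 [3]=0x75 (big-endian) → word 0x86d82575
ver:3 @ bit 29 → (0x86d82575>>29)&0x7 = 0x4
bank:23 @ bit 6 → (0x86d82575>>6)&0x7fffff = 0x1b6095
flags:6 @ bit 0 → (0x86d82575>>0)&0x3f = 0x35  ←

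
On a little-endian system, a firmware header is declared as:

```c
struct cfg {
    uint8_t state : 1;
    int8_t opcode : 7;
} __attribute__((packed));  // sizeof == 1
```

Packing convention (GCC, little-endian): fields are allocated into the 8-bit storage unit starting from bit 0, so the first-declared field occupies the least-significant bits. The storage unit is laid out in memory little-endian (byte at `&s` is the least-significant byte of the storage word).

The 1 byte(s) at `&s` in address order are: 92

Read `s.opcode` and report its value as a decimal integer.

[0]=0x92 (little-endian) → word 0x92
state:1 @ bit 0 → (0x92>>0)&0x1 = 0x0
opcode:7 @ bit 1 → (0x92>>1)&0x7f = 0x49  ←
opcode signed 7b, MSB=1: 73 - 128 = -55

-55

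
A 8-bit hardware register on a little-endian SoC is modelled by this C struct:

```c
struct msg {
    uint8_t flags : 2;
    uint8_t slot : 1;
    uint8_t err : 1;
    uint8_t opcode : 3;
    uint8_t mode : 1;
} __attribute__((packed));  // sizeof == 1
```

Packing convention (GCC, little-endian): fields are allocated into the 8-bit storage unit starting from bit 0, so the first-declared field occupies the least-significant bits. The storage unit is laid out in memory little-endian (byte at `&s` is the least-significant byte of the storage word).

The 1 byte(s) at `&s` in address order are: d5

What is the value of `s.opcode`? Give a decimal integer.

5

[0]=0xd5 (little-endian) → word 0xd5
flags:2 @ bit 0 → (0xd5>>0)&0x3 = 0x1
slot:1 @ bit 2 → (0xd5>>2)&0x1 = 0x1
err:1 @ bit 3 → (0xd5>>3)&0x1 = 0x0
opcode:3 @ bit 4 → (0xd5>>4)&0x7 = 0x5  ←
mode:1 @ bit 7 → (0xd5>>7)&0x1 = 0x1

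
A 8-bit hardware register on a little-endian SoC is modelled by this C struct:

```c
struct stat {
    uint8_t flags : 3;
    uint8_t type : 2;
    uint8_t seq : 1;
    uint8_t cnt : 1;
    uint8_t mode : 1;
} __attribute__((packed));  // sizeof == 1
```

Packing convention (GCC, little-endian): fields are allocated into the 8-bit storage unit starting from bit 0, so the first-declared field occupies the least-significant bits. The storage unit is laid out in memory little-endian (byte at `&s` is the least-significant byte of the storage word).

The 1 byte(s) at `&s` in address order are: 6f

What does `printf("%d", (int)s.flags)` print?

[0]=0x6f (little-endian) → word 0x6f
flags [0+:3] = (word>>0) & 0x7 = 7  ←
type [3+:2] = (word>>3) & 0x3 = 1
seq [5+:1] = (word>>5) & 0x1 = 1
cnt [6+:1] = (word>>6) & 0x1 = 1
mode [7+:1] = (word>>7) & 0x1 = 0

7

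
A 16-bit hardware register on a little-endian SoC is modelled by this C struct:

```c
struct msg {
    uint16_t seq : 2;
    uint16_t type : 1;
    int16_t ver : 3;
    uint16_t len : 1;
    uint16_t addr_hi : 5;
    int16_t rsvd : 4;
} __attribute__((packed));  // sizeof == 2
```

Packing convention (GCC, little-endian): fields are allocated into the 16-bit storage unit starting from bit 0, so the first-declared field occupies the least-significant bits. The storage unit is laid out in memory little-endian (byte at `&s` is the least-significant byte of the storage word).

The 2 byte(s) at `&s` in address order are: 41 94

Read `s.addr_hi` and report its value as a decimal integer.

[0]=0x41 [1]=0x94 (little-endian) → word 0x9441
seq:2 @ bit 0 → (0x9441>>0)&0x3 = 0x1
type:1 @ bit 2 → (0x9441>>2)&0x1 = 0x0
ver:3 @ bit 3 → (0x9441>>3)&0x7 = 0x0
len:1 @ bit 6 → (0x9441>>6)&0x1 = 0x1
addr_hi:5 @ bit 7 → (0x9441>>7)&0x1f = 0x8  ←
rsvd:4 @ bit 12 → (0x9441>>12)&0xf = 0x9

8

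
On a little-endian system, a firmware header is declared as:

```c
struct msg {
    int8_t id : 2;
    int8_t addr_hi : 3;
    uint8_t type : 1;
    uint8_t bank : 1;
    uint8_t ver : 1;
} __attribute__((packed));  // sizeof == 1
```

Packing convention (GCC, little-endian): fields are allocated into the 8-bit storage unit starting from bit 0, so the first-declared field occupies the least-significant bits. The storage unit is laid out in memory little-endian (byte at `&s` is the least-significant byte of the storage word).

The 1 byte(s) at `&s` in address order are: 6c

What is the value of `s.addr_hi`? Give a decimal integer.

[0]=0x6c (little-endian) → word 0x6c
id:2 @ bit 0 → (0x6c>>0)&0x3 = 0x0
addr_hi:3 @ bit 2 → (0x6c>>2)&0x7 = 0x3  ←
type:1 @ bit 5 → (0x6c>>5)&0x1 = 0x1
bank:1 @ bit 6 → (0x6c>>6)&0x1 = 0x1
ver:1 @ bit 7 → (0x6c>>7)&0x1 = 0x0
addr_hi signed 3b, MSB=0: value = 3

3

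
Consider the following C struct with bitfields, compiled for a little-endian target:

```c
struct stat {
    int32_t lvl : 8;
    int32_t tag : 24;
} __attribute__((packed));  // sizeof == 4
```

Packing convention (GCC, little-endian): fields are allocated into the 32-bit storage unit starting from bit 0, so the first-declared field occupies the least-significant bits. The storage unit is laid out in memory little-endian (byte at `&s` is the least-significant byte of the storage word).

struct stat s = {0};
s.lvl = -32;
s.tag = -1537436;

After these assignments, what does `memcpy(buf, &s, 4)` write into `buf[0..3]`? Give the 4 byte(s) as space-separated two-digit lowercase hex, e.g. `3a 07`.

e0 64 8a e8

lvl (8b) val=-32 bits=0xe0 at bit 0: 0x000000e0
tag (24b) val=-1537436 bits=0xe88a64 at bit 8: 0xe88a64e0
word = 0xe88a64e0 → little-endian bytes:
  [0]=0xe0  [1]=0x64  [2]=0x8a  [3]=0xe8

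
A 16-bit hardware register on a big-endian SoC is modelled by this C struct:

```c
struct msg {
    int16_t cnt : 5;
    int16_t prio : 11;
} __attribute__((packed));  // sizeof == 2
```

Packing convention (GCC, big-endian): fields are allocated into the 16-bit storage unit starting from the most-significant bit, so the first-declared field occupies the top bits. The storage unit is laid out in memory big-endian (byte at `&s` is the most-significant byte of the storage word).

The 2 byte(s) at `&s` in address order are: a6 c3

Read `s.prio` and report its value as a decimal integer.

[0]=0xa6 [1]=0xc3 (big-endian) → word 0xa6c3
cnt:5 @ bit 11 → (0xa6c3>>11)&0x1f = 0x14
prio:11 @ bit 0 → (0xa6c3>>0)&0x7ff = 0x6c3  ←
prio signed 11b, MSB=1: 1731 - 2048 = -317

-317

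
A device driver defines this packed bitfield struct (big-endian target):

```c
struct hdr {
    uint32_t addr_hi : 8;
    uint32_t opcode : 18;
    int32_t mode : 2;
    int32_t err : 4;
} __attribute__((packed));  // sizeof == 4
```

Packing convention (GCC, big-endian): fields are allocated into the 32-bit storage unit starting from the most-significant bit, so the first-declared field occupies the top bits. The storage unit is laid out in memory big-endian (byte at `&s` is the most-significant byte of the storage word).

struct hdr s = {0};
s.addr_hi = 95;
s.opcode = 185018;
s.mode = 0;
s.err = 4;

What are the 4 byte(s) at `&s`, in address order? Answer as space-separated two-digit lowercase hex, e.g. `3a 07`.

5f b4 ae 84

[24+:8] addr_hi=95 & 0xff = 0x5f; word=0x5f000000
[6+:18] opcode=185018 & 0x3ffff = 0x2d2ba; word=0x5fb4ae80
[4+:2] mode=0 & 0x3 = 0x0; word=0x5fb4ae80
[0+:4] err=4 & 0xf = 0x4; word=0x5fb4ae84
word = 0x5fb4ae84 → big-endian bytes:
  [0]=0x5f  [1]=0xb4  [2]=0xae  [3]=0x84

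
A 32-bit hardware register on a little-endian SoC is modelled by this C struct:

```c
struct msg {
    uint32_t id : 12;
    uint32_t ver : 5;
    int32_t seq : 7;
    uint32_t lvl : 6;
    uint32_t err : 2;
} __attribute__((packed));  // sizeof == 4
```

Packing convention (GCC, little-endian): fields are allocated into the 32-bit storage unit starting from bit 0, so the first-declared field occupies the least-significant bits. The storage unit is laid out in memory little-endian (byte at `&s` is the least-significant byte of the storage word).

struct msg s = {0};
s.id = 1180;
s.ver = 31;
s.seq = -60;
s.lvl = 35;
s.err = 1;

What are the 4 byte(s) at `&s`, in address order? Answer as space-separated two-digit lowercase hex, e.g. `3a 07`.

9c f4 89 63

id (12b) val=1180 bits=0x49c at bit 0: 0x0000049c
ver (5b) val=31 bits=0x1f at bit 12: 0x0001f49c
seq (7b) val=-60 bits=0x44 at bit 17: 0x0089f49c
lvl (6b) val=35 bits=0x23 at bit 24: 0x2389f49c
err (2b) val=1 bits=0x1 at bit 30: 0x6389f49c
word = 0x6389f49c → little-endian bytes:
  [0]=0x9c  [1]=0xf4  [2]=0x89  [3]=0x63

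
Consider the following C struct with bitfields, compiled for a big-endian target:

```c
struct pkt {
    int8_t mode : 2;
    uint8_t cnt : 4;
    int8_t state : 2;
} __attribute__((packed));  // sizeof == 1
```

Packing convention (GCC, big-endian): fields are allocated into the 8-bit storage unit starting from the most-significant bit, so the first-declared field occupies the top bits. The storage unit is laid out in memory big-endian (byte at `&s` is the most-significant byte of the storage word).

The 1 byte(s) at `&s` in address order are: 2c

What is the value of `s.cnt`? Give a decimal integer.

11

[0]=0x2c (big-endian) → word 0x2c
mode:2 @ bit 6 → (0x2c>>6)&0x3 = 0x0
cnt:4 @ bit 2 → (0x2c>>2)&0xf = 0xb  ←
state:2 @ bit 0 → (0x2c>>0)&0x3 = 0x0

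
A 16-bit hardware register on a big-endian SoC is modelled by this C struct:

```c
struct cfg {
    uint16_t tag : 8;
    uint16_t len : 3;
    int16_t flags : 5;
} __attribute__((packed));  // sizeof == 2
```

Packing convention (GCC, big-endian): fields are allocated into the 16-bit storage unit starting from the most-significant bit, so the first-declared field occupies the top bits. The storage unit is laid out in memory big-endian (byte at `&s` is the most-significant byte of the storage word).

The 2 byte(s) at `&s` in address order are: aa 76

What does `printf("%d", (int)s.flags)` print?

-10

[0]=0xaa [1]=0x76 (big-endian) → word 0xaa76
tag:8 @ bit 8 → (0xaa76>>8)&0xff = 0xaa
len:3 @ bit 5 → (0xaa76>>5)&0x7 = 0x3
flags:5 @ bit 0 → (0xaa76>>0)&0x1f = 0x16  ←
flags signed 5b, MSB=1: 22 - 32 = -10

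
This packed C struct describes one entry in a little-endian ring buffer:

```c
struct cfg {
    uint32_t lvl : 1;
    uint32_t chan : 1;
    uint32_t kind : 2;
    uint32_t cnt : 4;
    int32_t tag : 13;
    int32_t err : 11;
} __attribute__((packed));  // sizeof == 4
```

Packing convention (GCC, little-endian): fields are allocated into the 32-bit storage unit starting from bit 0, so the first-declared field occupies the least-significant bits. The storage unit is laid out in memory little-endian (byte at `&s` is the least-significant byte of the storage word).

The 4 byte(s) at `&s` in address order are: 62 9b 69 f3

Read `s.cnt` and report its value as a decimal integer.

[0]=0x62 [1]=0x9b [2]=0x69 [3]=0xf3 (little-endian) → word 0xf3699b62
lvl:1 @ bit 0 → (0xf3699b62>>0)&0x1 = 0x0
chan:1 @ bit 1 → (0xf3699b62>>1)&0x1 = 0x1
kind:2 @ bit 2 → (0xf3699b62>>2)&0x3 = 0x0
cnt:4 @ bit 4 → (0xf3699b62>>4)&0xf = 0x6  ←
tag:13 @ bit 8 → (0xf3699b62>>8)&0x1fff = 0x99b
err:11 @ bit 21 → (0xf3699b62>>21)&0x7ff = 0x79b

6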